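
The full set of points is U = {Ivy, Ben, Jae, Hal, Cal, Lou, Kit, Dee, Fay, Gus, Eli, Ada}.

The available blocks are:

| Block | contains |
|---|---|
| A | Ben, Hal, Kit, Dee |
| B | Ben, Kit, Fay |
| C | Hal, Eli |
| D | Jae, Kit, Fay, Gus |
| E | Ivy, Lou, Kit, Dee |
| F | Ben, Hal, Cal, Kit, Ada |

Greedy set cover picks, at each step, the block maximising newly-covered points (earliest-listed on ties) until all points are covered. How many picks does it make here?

4

Greedy: pick F (covers 5 new) → pick D (covers 3 new) → pick E (covers 3 new) → pick C (covers 1 new). Total picks: 4.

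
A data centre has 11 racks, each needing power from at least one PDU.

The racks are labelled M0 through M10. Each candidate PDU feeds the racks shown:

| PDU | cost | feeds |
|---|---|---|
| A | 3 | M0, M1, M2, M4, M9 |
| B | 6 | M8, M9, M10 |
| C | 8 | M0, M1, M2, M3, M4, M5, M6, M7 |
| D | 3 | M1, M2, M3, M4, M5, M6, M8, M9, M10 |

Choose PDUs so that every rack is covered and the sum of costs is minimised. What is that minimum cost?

C, D together cover every rack (C ∪ D = {M0, M1, M2, M3, M4, M5, M6, M7, M8, M9, M10}); total cost 8 + 3 = 11.
The greedy pick D, A, C costs 14; no covering selection beats 11.

11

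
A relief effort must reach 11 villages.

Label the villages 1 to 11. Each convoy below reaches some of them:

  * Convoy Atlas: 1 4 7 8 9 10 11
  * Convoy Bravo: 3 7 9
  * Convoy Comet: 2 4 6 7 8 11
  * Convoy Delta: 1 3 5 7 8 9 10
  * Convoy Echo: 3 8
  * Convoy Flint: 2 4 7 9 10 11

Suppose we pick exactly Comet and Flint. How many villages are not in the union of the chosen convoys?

Union of Comet, Flint = {2, 4, 6, 7, 8, 9, 10, 11}.
Not covered: 1, 3, 5 — 3 villages.

3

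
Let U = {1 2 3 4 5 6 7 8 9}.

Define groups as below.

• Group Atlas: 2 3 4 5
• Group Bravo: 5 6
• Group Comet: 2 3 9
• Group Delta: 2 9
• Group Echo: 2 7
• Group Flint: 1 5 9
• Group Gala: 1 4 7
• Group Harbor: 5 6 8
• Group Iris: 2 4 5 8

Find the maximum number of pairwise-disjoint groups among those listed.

3

Bravo, Delta, Gala are pairwise disjoint (Bravo={5,6}; Delta={2,9}; Gala={1,4,7}).
Every remaining group overlaps one of these, and no 4 of the listed groups are pairwise disjoint, so 3 is the maximum.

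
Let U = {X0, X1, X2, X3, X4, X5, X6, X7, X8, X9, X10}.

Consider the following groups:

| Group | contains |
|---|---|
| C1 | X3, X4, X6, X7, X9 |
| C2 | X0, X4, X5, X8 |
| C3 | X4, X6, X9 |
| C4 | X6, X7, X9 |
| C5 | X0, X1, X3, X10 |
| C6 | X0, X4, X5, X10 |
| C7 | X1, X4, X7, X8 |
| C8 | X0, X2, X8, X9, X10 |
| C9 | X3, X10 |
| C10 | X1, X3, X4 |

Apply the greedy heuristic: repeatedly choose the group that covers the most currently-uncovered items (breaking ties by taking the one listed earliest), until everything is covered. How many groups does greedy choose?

Greedy: pick C1 (covers 5 new) → pick C8 (covers 4 new) → pick C2 (covers 1 new) → pick C5 (covers 1 new). Total picks: 4.

4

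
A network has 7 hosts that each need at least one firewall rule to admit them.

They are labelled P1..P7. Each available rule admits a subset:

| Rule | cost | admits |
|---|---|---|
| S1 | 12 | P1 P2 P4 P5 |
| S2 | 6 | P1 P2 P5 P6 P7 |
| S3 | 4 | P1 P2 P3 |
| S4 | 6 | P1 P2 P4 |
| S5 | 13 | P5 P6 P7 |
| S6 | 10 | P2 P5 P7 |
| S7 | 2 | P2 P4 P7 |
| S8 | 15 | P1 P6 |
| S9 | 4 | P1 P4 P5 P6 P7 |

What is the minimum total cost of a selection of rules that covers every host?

S3, S9 together cover every host (S3 ∪ S9 = {P1, P2, P3, P4, P5, P6, P7}); total cost 4 + 4 = 8.
The greedy pick S7, S9, S3 costs 10; no covering selection beats 8.

8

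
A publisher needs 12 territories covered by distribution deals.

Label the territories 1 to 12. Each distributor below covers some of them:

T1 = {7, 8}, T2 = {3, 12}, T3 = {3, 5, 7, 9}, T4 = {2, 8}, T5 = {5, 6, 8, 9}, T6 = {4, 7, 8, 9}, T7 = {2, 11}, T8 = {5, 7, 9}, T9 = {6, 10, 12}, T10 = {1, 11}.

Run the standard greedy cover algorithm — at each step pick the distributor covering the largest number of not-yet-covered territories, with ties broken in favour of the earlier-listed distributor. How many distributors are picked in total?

5

Greedy: pick T3 (covers 4 new) → pick T9 (covers 3 new) → pick T4 (covers 2 new) → pick T10 (covers 2 new) → pick T6 (covers 1 new). Total picks: 5.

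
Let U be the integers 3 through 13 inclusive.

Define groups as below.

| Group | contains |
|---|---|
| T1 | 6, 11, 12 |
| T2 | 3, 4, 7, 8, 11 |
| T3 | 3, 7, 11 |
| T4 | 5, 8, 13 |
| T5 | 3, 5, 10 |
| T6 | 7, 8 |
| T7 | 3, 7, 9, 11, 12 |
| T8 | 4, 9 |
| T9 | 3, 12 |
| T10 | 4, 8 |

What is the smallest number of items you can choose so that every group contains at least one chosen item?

4

Take H = {3, 8, 9, 12}. Each listed group contains at least one of these, so H is a hitting set of size 4.
The groups T1, T5, T6, T8 are pairwise disjoint, so any hitting set needs a separate item for each — at least 4. Hence 4 is optimal.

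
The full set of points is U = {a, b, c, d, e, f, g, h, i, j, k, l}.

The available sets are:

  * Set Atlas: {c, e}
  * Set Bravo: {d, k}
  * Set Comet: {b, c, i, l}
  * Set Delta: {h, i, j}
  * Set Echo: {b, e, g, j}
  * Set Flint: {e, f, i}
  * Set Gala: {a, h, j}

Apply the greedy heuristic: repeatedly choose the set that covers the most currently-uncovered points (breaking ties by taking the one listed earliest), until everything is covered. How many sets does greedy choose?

5

Greedy: pick Comet (covers 4 new) → pick Echo (covers 3 new) → pick Bravo (covers 2 new) → pick Gala (covers 2 new) → pick Flint (covers 1 new). Total picks: 5.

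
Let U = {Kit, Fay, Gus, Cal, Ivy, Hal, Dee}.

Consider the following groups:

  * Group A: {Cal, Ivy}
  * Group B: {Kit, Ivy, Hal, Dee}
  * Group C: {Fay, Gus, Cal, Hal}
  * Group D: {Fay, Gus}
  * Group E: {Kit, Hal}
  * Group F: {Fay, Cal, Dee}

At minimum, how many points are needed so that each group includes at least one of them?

H = {Fay, Cal, Hal} meets every group (each contains at least one member of H), and |H| = 3.
The groups A, D, E are pairwise disjoint, so any hitting set needs a separate point for each — at least 3. Hence 3 is optimal.

3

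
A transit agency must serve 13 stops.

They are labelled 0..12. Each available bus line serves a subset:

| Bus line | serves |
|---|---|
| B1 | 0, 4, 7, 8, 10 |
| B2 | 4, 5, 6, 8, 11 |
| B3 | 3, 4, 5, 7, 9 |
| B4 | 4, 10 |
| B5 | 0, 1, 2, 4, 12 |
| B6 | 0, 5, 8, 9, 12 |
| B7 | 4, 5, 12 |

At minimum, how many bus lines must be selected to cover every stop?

4

Take {B1, B2, B3, B5}. Their union is {0, 1, 2, 3, 4, 5, 6, 7, 8, 9, 10, 11, 12}, which is all 13 stops.
No 3 of the 7 bus lines cover everything (all 35 combinations miss at least one stop), so 4 is optimal.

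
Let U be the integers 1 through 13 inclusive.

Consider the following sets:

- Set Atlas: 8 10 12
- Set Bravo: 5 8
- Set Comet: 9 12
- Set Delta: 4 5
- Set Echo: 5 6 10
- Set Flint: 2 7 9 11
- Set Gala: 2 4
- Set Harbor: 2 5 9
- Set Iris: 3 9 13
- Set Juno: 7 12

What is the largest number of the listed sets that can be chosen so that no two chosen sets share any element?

Bravo, Gala, Iris, Juno are pairwise disjoint (Bravo={5,8}; Gala={2,4}; Iris={3,9,13}; Juno={7,12}).
Every remaining set overlaps one of these, and no 5 of the listed sets are pairwise disjoint, so 4 is the maximum.

4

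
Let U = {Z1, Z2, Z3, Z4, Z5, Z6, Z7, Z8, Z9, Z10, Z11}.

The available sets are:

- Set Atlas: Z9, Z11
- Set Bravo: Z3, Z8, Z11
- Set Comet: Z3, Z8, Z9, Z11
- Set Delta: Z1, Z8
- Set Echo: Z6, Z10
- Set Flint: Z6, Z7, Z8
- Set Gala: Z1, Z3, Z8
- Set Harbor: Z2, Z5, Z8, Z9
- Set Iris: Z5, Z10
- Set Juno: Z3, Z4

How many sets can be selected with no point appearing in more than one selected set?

4

Atlas, Flint, Iris, Juno are pairwise disjoint (Atlas={Z9,Z11}; Flint={Z6,Z7,Z8}; Iris={Z5,Z10}; Juno={Z3,Z4}).
Every remaining set overlaps one of these, and no 5 of the listed sets are pairwise disjoint, so 4 is the maximum.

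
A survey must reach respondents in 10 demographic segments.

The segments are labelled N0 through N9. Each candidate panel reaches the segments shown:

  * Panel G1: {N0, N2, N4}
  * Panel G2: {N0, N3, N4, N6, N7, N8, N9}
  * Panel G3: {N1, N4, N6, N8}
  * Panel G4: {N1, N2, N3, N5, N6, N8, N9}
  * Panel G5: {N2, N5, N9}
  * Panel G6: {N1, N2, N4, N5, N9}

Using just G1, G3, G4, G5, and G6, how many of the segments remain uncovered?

1

Union of G1, G3, G4, G5, G6 = {N0, N1, N2, N3, N4, N5, N6, N8, N9}.
Not covered: N7 — 1 segment.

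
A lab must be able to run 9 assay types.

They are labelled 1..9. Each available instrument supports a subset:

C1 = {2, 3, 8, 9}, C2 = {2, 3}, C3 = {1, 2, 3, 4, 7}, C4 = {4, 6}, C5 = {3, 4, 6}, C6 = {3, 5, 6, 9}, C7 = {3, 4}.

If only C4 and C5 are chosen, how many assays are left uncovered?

6

Union of C4, C5 = {3, 4, 6}.
Not covered: 1, 2, 5, 7, 8, 9 — 6 assays.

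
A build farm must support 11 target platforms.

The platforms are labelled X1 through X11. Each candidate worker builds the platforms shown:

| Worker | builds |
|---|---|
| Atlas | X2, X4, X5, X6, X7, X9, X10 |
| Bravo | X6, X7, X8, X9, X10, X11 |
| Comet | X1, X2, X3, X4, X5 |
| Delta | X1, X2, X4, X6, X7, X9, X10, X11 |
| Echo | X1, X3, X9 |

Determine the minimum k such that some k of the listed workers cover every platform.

Bravo and Comet together: Bravo ∪ Comet = {X1, X2, X3, X4, X5, X6, X7, X8, X9, X10, X11} — every platform is covered.
No single worker has all 11 platforms (the largest, Delta, has 8), so 2 is optimal.

2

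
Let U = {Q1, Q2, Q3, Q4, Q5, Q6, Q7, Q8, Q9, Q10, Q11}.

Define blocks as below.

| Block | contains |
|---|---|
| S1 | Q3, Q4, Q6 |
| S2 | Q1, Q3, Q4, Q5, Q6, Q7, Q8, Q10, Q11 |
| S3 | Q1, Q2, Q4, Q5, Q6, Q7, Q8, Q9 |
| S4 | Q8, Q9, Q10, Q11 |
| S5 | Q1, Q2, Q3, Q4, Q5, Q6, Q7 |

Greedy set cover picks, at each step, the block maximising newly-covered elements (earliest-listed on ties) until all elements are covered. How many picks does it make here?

2

Greedy: pick S2 (covers 9 new) → pick S3 (covers 2 new). Total picks: 2.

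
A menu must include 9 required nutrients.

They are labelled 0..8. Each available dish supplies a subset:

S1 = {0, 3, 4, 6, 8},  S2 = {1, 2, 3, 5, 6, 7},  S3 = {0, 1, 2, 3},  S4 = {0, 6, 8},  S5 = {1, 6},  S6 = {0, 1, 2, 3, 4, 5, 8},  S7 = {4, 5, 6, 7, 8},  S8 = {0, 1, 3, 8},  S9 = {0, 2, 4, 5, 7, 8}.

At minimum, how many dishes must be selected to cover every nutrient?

2

S2 and S6 together: S2 ∪ S6 = {0, 1, 2, 3, 4, 5, 6, 7, 8} — every nutrient is covered.
No single dish has all 9 nutrients (the largest, S6, has 7), so 2 is optimal.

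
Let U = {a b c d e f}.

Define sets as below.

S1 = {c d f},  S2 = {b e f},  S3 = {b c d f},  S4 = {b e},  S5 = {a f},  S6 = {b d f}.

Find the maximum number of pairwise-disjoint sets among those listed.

2

S1, S4 are pairwise disjoint (S1={c,d,f}; S4={b,e}).
Every remaining set overlaps one of these, and no 3 of the listed sets are pairwise disjoint, so 2 is the maximum.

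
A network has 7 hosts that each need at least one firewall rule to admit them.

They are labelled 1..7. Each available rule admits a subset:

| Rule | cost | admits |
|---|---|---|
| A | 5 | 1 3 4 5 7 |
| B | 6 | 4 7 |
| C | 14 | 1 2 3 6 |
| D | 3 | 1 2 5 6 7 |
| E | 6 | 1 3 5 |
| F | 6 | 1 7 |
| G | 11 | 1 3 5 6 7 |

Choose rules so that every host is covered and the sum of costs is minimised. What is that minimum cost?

8

A, D together cover every host (A ∪ D = {1, 2, 3, 4, 5, 6, 7}); total cost 5 + 3 = 8.
No covering selection has total cost below 8.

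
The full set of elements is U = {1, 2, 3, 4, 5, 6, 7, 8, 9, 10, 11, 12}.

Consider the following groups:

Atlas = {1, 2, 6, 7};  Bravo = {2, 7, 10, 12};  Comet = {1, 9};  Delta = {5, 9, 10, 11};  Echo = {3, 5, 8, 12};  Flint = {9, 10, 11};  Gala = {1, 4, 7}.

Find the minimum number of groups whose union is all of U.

4

Atlas, Echo, Flint, and Gala cover everything between them: the union {1, 2, 3, 4, 5, 6, 7, 8, 9, 10, 11, 12} is all of U.
Only Gala contains 4, so Gala is forced; the remaining 9 elements need at least 3 more groups (each remaining group adds at most 4) — so at least 4 groups are needed, and 4 is optimal.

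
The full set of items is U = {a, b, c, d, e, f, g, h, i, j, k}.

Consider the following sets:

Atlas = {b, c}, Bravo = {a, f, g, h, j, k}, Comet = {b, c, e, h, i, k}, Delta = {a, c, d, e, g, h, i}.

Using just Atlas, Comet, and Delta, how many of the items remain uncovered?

Union of Atlas, Comet, Delta = {a, b, c, d, e, g, h, i, k}.
Not covered: f, j — 2 items.

2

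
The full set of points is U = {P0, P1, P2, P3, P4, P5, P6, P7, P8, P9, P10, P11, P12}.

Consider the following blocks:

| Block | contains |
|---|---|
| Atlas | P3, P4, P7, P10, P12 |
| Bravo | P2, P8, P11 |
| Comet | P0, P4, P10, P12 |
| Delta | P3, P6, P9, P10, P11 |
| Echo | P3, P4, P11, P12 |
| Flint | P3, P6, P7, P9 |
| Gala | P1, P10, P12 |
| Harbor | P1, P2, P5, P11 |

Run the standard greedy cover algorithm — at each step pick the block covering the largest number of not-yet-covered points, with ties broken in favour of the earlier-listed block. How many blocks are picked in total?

5

Greedy: pick Atlas (covers 5 new) → pick Harbor (covers 4 new) → pick Delta (covers 2 new) → pick Bravo (covers 1 new) → pick Comet (covers 1 new). Total picks: 5.
(The true minimum cover uses only 4 blocks, so greedy is not optimal here.)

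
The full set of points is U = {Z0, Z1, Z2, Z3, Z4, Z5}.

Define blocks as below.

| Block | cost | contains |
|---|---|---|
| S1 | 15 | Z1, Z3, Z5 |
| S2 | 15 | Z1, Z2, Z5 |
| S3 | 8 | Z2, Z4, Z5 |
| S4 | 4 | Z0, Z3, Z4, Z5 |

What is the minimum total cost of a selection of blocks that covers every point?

S2, S4 together cover every point (S2 ∪ S4 = {Z0, Z1, Z2, Z3, Z4, Z5}); total cost 15 + 4 = 19.
No covering selection has total cost below 19.

19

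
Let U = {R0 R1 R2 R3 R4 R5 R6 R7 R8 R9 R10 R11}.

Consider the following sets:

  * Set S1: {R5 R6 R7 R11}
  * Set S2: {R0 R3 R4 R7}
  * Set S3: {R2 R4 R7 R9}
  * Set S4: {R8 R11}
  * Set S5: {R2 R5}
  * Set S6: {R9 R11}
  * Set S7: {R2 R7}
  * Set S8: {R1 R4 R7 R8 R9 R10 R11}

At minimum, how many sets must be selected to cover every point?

4

S1 and S2 and S5 and S8 together: S1 ∪ S2 ∪ S5 ∪ S8 = {R0, R1, R2, R3, R4, R5, R6, R7, R8, R9, R10, R11} — every point is covered.
Only S8 contains R1, so S8 is forced; the remaining 5 points need at least 3 more sets (each remaining set adds at most 2) — so at least 4 sets are needed, and 4 is optimal.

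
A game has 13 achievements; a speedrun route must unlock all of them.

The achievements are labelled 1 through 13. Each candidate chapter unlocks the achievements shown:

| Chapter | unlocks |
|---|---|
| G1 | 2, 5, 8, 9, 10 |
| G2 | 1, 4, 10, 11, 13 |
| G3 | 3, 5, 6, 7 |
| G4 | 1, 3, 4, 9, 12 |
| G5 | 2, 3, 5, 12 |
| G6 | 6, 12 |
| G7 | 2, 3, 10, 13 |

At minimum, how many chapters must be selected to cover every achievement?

G1 and G2 and G3 and G5 together: G1 ∪ G2 ∪ G3 ∪ G5 = {1, 2, 3, 4, 5, 6, 7, 8, 9, 10, 11, 12, 13} — every achievement is covered.
No 3 of the 7 chapters cover everything (all 35 combinations miss at least one achievement), so 4 is optimal.

4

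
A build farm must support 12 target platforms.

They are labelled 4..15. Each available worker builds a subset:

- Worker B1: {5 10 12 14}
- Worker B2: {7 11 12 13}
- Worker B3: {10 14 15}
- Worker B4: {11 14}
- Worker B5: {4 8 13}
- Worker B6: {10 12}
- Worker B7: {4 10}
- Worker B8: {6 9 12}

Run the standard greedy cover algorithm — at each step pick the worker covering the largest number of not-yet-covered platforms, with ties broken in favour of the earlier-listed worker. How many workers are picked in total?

Greedy: pick B1 (covers 4 new) → pick B2 (covers 3 new) → pick B5 (covers 2 new) → pick B8 (covers 2 new) → pick B3 (covers 1 new). Total picks: 5.

5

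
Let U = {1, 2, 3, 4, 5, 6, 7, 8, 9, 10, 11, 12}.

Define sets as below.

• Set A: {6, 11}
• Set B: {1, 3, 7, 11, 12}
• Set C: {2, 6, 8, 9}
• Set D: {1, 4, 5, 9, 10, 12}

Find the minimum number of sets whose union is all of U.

Take {B, C, D}. Their union is {1, 2, 3, 4, 5, 6, 7, 8, 9, 10, 11, 12}, which is all 12 points.
Only C contains 2, so C is forced; the remaining 8 points need at least 2 more sets (each remaining set adds at most 5) — so at least 3 sets are needed, and 3 is optimal.

3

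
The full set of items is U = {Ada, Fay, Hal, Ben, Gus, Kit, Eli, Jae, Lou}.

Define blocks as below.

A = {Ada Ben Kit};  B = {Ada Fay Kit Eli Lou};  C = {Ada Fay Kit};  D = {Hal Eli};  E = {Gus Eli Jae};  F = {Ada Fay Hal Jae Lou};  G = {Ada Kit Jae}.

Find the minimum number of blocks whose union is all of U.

3

A and E and F together: A ∪ E ∪ F = {Ada, Fay, Hal, Ben, Gus, Kit, Eli, Jae, Lou} — every item is covered.
Only A contains Ben, so A is forced; the remaining 6 items need at least 2 more blocks (each remaining block adds at most 4) — so at least 3 blocks are needed, and 3 is optimal.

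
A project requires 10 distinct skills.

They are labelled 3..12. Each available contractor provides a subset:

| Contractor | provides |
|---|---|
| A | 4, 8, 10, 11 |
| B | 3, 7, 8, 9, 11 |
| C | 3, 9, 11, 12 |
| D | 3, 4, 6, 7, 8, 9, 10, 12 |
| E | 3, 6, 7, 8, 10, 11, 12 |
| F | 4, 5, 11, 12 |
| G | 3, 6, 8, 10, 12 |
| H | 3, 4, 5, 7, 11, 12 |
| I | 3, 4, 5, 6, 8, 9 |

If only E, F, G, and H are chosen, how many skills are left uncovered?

Union of E, F, G, H = {3, 4, 5, 6, 7, 8, 10, 11, 12}.
Not covered: 9 — 1 skill.

1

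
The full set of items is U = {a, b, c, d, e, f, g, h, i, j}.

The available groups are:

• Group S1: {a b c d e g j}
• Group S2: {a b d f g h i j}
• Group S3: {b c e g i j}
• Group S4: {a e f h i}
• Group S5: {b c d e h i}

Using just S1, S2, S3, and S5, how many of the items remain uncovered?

Union of S1, S2, S3, S5 = {a, b, c, d, e, f, g, h, i, j} — that's every item, so 0 are uncovered.

0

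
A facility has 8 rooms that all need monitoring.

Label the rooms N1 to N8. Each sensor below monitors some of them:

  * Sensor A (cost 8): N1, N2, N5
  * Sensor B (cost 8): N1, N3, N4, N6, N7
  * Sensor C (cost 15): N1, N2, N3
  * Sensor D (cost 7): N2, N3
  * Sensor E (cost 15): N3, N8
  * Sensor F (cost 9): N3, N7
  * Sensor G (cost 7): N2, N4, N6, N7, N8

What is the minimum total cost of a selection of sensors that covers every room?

A, D, G together cover every room (A ∪ D ∪ G = {N1, N2, N3, N4, N5, N6, N7, N8}); total cost 8 + 7 + 7 = 22.
No covering selection has total cost below 22.

22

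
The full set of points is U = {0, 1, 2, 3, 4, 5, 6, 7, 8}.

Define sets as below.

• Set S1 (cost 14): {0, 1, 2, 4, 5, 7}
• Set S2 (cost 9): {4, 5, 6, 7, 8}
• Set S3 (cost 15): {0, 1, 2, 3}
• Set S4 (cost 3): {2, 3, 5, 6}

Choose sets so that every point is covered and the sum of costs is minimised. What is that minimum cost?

24

S2, S3 together cover every point (S2 ∪ S3 = {0, 1, 2, 3, 4, 5, 6, 7, 8}); total cost 9 + 15 = 24.
The greedy pick S4, S2, S1 costs 26; no covering selection beats 24.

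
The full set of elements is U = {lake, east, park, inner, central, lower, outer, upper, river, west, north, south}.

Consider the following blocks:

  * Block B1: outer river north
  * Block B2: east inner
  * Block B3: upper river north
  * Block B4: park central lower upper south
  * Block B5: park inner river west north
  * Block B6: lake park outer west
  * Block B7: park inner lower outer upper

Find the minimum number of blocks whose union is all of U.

4

B2, B3, B4, and B6 cover everything between them: the union {lake, east, park, inner, central, lower, outer, upper, river, west, north, south} is all of U.
No 3 of the 7 blocks cover everything (all 35 combinations miss at least one element), so 4 is optimal.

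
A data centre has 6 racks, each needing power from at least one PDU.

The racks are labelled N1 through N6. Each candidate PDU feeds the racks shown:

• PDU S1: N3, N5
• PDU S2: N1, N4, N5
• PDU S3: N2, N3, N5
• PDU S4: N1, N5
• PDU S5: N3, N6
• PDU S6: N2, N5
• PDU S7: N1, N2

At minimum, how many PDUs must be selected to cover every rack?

3

S2 and S5 and S6 together: S2 ∪ S5 ∪ S6 = {N1, N2, N3, N4, N5, N6} — every rack is covered.
Only S2 contains N4, so S2 is forced; the remaining 3 racks need at least 2 more PDUs (each remaining PDU adds at most 2) — so at least 3 PDUs are needed, and 3 is optimal.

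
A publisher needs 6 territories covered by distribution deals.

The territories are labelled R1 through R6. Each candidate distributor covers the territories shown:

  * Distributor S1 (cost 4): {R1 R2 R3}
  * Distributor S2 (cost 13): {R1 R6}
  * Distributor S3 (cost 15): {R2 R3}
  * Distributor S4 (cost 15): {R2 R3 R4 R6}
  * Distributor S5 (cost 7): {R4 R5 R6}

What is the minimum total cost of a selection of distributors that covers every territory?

11

S1, S5 together cover every territory (S1 ∪ S5 = {R1, R2, R3, R4, R5, R6}); total cost 4 + 7 = 11.
No covering selection has total cost below 11.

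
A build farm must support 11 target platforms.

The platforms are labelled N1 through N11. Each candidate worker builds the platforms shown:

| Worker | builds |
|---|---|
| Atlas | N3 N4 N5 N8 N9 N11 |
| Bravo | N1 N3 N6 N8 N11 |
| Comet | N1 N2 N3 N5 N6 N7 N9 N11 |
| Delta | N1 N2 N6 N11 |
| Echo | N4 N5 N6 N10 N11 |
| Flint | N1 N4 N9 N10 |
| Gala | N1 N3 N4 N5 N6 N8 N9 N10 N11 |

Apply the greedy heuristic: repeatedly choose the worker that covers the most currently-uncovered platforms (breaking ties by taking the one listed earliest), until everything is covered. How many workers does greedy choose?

2

Greedy: pick Gala (covers 9 new) → pick Comet (covers 2 new). Total picks: 2.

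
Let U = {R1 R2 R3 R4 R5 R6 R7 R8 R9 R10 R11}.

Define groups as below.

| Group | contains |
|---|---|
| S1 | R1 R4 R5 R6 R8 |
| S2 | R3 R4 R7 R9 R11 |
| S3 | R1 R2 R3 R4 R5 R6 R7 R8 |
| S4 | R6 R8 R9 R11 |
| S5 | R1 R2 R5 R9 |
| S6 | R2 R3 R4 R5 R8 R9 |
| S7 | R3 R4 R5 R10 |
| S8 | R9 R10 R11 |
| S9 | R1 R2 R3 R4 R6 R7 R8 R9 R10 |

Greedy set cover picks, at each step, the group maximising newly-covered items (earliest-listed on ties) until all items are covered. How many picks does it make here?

3

Greedy: pick S9 (covers 9 new) → pick S1 (covers 1 new) → pick S2 (covers 1 new). Total picks: 3.
(The true minimum cover uses only 2 groups, so greedy is not optimal here.)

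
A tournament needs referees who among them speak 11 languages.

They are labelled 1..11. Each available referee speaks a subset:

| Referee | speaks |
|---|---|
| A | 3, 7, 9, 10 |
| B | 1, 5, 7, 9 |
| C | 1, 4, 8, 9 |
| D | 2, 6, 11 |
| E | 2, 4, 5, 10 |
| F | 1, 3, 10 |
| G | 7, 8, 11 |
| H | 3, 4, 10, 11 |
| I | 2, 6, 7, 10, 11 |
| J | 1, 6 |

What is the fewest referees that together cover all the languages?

4

A and E and G and J together: A ∪ E ∪ G ∪ J = {1, 2, 3, 4, 5, 6, 7, 8, 9, 10, 11} — every language is covered.
No 3 of the 10 referees cover everything (all 120 combinations miss at least one language), so 4 is optimal.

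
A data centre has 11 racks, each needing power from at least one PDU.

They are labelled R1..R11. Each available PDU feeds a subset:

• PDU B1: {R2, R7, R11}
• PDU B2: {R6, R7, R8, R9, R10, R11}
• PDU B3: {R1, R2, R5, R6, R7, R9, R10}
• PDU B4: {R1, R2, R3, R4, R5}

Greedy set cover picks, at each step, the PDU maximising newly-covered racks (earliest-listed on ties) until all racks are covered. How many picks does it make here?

3

Greedy: pick B3 (covers 7 new) → pick B2 (covers 2 new) → pick B4 (covers 2 new). Total picks: 3.
(The true minimum cover uses only 2 PDUs, so greedy is not optimal here.)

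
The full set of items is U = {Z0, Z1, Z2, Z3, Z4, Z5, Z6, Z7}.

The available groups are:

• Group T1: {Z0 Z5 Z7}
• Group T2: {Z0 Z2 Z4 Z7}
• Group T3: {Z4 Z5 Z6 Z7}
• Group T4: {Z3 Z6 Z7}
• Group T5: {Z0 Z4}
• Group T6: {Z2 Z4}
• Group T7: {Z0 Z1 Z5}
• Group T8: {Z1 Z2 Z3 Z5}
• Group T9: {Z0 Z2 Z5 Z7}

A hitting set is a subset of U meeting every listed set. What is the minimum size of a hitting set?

The 3 items {Z4, Z5, Z6} hit every group.
The groups T4, T6, T7 are pairwise disjoint, so any hitting set needs a separate item for each — at least 3. Hence 3 is optimal.

3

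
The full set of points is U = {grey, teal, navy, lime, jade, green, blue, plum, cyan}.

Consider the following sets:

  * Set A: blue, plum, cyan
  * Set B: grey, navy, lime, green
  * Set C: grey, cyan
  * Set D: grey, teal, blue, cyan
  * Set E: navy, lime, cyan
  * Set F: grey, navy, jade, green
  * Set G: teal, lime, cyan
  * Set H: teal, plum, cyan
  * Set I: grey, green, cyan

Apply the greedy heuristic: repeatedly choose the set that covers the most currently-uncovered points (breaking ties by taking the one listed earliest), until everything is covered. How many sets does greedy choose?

Greedy: pick B (covers 4 new) → pick A (covers 3 new) → pick D (covers 1 new) → pick F (covers 1 new). Total picks: 4.
(The true minimum cover uses only 3 sets, so greedy is not optimal here.)

4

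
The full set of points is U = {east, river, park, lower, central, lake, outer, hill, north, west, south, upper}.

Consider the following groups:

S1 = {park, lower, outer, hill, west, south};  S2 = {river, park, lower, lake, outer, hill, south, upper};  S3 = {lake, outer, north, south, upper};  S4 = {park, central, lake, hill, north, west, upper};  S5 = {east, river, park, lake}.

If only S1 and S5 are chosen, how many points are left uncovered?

3

Union of S1, S5 = {east, river, park, lower, lake, outer, hill, west, south}.
Not covered: central, north, upper — 3 points.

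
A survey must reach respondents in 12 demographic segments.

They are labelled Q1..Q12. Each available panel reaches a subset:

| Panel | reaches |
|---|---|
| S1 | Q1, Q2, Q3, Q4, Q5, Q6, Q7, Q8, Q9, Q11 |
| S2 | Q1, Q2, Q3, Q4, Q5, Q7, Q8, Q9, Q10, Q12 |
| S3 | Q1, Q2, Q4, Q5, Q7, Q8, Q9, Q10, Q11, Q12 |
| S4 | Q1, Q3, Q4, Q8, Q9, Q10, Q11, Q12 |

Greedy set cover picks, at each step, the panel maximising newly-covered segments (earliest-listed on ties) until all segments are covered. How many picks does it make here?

2

Greedy: pick S1 (covers 10 new) → pick S2 (covers 2 new). Total picks: 2.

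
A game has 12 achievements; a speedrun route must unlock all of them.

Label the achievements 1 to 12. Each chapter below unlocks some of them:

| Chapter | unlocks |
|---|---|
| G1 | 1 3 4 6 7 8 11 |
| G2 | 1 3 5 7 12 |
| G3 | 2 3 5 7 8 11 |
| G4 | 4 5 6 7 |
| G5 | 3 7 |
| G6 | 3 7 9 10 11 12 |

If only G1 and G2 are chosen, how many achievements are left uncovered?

3

Union of G1, G2 = {1, 3, 4, 5, 6, 7, 8, 11, 12}.
Not covered: 2, 9, 10 — 3 achievements.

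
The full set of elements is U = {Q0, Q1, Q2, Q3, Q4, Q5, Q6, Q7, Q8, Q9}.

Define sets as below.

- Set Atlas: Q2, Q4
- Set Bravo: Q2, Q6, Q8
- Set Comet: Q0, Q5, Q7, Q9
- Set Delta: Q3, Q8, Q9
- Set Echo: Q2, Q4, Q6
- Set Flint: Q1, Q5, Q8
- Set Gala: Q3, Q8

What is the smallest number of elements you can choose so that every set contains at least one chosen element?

H = {Q4, Q7, Q8} meets every set (each contains at least one member of H), and |H| = 3.
The sets Atlas, Comet, Gala are pairwise disjoint, so any hitting set needs a separate element for each — at least 3. Hence 3 is optimal.

3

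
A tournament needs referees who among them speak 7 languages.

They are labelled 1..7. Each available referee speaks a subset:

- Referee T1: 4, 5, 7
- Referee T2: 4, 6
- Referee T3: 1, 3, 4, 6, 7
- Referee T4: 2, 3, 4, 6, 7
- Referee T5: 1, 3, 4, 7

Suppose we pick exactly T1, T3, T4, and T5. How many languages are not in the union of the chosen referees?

0

Union of T1, T3, T4, T5 = {1, 2, 3, 4, 5, 6, 7} — that's every language, so 0 are uncovered.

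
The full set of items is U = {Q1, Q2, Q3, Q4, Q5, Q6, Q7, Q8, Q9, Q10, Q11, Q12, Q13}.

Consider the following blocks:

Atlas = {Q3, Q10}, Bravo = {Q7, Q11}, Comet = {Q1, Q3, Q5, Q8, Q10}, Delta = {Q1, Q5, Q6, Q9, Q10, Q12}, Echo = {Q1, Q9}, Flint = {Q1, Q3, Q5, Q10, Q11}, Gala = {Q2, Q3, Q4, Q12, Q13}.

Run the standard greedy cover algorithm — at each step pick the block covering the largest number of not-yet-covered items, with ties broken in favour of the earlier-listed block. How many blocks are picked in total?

Greedy: pick Delta (covers 6 new) → pick Gala (covers 4 new) → pick Bravo (covers 2 new) → pick Comet (covers 1 new). Total picks: 4.

4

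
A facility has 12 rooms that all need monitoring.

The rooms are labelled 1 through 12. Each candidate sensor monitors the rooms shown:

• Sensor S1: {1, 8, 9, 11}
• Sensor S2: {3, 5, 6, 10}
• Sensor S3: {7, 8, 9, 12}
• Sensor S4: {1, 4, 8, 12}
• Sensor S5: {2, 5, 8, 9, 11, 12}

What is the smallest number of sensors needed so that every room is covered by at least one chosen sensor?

4

S2 and S3 and S4 and S5 together: S2 ∪ S3 ∪ S4 ∪ S5 = {1, 2, 3, 4, 5, 6, 7, 8, 9, 10, 11, 12} — every room is covered.
No 3 of the 5 sensors cover everything (all 10 combinations miss at least one room), so 4 is optimal.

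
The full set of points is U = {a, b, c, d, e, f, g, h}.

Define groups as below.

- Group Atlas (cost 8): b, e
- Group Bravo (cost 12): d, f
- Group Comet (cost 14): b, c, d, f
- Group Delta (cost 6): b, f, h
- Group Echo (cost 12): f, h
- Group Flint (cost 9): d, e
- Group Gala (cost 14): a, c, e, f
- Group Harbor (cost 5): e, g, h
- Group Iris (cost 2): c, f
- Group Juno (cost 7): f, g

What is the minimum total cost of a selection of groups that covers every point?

33

Comet, Gala, Harbor together cover every point (Comet ∪ Gala ∪ Harbor = {a, b, c, d, e, f, g, h}); total cost 14 + 14 + 5 = 33.
The greedy pick Iris, Harbor, Delta, Flint, Gala costs 36; no covering selection beats 33.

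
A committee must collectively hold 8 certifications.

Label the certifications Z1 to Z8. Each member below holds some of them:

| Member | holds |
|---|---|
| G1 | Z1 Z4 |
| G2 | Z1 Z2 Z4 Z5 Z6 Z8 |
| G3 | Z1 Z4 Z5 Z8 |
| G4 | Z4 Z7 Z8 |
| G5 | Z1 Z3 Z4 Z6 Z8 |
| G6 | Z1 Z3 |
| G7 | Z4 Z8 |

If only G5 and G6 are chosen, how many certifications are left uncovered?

3

Union of G5, G6 = {Z1, Z3, Z4, Z6, Z8}.
Not covered: Z2, Z5, Z7 — 3 certifications.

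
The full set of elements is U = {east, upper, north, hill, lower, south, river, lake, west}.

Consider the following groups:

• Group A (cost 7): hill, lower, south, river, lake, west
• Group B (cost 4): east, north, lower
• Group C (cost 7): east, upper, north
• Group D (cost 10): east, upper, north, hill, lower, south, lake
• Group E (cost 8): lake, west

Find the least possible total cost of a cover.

14

A, C together cover every element (A ∪ C = {east, upper, north, hill, lower, south, river, lake, west}); total cost 7 + 7 = 14.
The greedy pick A, B, C costs 18; no covering selection beats 14.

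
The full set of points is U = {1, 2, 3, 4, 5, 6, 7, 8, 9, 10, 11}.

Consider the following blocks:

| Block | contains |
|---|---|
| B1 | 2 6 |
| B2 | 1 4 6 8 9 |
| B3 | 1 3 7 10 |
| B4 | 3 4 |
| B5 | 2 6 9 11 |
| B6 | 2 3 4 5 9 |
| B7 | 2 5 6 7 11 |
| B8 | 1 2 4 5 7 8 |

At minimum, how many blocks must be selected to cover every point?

3

B2, B3, and B7 cover everything between them: the union {1, 2, 3, 4, 5, 6, 7, 8, 9, 10, 11} is all of U.
Only B3 contains 10, so B3 is forced; the remaining 7 points need at least 2 more blocks (each remaining block adds at most 4) — so at least 3 blocks are needed, and 3 is optimal.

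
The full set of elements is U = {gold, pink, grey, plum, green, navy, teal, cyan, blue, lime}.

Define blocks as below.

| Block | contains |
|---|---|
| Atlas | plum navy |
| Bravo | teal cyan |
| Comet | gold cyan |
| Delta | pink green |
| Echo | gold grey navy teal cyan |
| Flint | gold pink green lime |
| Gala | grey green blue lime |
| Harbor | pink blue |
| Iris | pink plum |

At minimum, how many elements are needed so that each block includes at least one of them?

4

H = {pink, navy, cyan, lime} meets every block (each contains at least one member of H), and |H| = 4.
No choice of 3 elements meets every block, so 4 is the minimum.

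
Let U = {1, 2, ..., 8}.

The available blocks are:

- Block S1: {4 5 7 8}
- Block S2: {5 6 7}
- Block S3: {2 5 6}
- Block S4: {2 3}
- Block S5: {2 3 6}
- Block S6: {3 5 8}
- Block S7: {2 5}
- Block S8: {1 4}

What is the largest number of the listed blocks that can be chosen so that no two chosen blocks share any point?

S2, S4, S8 are pairwise disjoint (S2={5,6,7}; S4={2,3}; S8={1,4}).
Every remaining block overlaps one of these, and no 4 of the listed blocks are pairwise disjoint, so 3 is the maximum.

3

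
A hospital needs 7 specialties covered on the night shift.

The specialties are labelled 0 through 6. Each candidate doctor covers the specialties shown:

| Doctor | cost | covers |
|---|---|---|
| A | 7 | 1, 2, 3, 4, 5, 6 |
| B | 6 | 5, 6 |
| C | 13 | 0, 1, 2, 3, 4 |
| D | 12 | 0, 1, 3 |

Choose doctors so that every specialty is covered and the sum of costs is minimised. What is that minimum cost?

19

A, D together cover every specialty (A ∪ D = {0, 1, 2, 3, 4, 5, 6}); total cost 7 + 12 = 19.
No covering selection has total cost below 19.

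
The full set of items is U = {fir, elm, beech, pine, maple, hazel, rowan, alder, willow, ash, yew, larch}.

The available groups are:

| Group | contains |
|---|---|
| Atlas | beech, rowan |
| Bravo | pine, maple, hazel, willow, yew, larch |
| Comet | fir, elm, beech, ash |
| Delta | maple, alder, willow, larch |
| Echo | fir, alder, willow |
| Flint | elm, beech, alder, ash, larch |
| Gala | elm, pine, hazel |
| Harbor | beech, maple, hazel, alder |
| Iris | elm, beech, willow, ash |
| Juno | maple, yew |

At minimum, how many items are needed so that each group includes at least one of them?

The 4 items {elm, maple, rowan, willow} hit every group.
The groups Atlas, Echo, Gala, Juno are pairwise disjoint, so any hitting set needs a separate item for each — at least 4. Hence 4 is optimal.

4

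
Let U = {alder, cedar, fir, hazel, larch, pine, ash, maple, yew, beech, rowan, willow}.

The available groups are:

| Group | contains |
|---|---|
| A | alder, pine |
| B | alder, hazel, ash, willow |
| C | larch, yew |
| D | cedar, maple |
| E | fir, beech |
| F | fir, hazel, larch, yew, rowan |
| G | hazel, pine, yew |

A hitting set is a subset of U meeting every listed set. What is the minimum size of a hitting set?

Take H = {alder, fir, maple, yew}. Each listed group contains at least one of these, so H is a hitting set of size 4.
The groups A, C, D, E are pairwise disjoint, so any hitting set needs a separate point for each — at least 4. Hence 4 is optimal.

4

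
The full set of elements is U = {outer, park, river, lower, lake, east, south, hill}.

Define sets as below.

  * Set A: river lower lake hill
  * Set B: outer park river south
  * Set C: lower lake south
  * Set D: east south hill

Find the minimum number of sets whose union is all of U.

3

A, B, and D cover everything between them: the union {outer, park, river, lower, lake, east, south, hill} is all of U.
Only B contains outer, so B is forced; the remaining 4 elements need at least 2 more sets (each remaining set adds at most 3) — so at least 3 sets are needed, and 3 is optimal.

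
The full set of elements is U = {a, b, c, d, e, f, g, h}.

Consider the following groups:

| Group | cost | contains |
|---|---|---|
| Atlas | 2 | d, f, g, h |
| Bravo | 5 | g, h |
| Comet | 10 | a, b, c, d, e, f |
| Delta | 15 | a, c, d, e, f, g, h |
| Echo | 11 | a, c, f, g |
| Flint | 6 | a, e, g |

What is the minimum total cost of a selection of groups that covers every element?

Atlas, Comet together cover every element (Atlas ∪ Comet = {a, b, c, d, e, f, g, h}); total cost 2 + 10 = 12.
No covering selection has total cost below 12.

12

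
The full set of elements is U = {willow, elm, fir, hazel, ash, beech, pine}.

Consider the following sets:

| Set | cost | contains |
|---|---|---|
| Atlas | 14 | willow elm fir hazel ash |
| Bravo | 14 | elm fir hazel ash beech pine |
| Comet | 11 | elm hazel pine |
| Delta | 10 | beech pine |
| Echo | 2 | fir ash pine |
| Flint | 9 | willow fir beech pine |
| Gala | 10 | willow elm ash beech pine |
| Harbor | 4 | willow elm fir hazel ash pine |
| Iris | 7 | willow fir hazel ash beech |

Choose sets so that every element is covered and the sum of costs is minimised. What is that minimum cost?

Harbor, Iris together cover every element (Harbor ∪ Iris = {willow, elm, fir, hazel, ash, beech, pine}); total cost 4 + 7 = 11.
The greedy pick Echo, Harbor, Iris costs 13; no covering selection beats 11.

11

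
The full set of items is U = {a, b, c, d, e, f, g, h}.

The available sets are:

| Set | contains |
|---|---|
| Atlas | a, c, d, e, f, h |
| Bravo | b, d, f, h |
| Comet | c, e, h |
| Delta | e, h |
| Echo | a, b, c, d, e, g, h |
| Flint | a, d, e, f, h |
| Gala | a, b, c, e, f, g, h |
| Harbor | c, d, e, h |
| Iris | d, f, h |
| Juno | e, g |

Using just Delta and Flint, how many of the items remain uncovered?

3

Union of Delta, Flint = {a, d, e, f, h}.
Not covered: b, c, g — 3 items.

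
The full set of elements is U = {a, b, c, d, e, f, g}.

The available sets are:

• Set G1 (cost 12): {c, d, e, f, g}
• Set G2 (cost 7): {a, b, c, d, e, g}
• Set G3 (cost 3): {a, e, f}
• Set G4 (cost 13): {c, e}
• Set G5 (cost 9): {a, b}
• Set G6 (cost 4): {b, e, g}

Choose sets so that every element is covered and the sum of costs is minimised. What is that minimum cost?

G2, G3 together cover every element (G2 ∪ G3 = {a, b, c, d, e, f, g}); total cost 7 + 3 = 10.
No covering selection has total cost below 10.

10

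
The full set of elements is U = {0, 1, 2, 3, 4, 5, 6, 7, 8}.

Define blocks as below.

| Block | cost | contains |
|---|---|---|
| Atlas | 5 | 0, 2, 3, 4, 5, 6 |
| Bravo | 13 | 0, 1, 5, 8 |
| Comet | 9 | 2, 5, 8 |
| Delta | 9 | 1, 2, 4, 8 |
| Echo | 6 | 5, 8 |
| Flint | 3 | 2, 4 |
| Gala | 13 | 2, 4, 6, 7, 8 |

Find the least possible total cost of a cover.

27

Atlas, Delta, Gala together cover every element (Atlas ∪ Delta ∪ Gala = {0, 1, 2, 3, 4, 5, 6, 7, 8}); total cost 5 + 9 + 13 = 27.
No covering selection has total cost below 27.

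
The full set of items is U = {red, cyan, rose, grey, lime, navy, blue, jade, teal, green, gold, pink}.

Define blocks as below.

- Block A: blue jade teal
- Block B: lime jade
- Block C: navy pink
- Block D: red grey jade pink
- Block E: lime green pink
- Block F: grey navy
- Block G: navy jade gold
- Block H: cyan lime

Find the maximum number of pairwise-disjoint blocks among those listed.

3

A, F, H are pairwise disjoint (A={blue,jade,teal}; F={grey,navy}; H={cyan,lime}).
Every remaining block overlaps one of these, and no 4 of the listed blocks are pairwise disjoint, so 3 is the maximum.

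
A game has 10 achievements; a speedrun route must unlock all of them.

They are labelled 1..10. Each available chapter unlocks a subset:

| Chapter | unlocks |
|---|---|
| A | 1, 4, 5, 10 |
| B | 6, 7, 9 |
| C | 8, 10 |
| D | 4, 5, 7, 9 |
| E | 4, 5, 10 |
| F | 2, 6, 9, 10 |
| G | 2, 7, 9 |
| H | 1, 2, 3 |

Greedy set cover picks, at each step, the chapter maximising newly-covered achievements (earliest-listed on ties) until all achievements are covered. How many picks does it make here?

4

Greedy: pick A (covers 4 new) → pick B (covers 3 new) → pick H (covers 2 new) → pick C (covers 1 new). Total picks: 4.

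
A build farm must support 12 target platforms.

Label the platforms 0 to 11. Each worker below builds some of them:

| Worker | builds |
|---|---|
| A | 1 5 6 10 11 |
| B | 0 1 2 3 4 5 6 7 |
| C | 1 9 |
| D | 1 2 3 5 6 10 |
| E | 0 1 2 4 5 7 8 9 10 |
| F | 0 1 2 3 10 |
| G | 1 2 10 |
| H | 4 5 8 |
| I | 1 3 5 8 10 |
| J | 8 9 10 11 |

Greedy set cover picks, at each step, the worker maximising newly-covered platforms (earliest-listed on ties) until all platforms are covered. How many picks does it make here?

Greedy: pick E (covers 9 new) → pick A (covers 2 new) → pick B (covers 1 new). Total picks: 3.
(The true minimum cover uses only 2 workers, so greedy is not optimal here.)

3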